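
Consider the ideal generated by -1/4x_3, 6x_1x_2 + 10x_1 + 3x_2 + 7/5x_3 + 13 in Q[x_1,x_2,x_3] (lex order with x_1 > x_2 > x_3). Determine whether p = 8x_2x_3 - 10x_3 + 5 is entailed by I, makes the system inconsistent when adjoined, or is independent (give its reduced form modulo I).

Adjoining 8x_2x_3 - 10x_3 + 5 makes the ideal the whole ring: the system is inconsistent.

First compute the reduced Gröbner basis of I by Buchberger's algorithm.
f_1 = -1/4x_3, LT = x_3.
f_2 = 6x_1x_2 + 10x_1 + 3x_2 + 7/5x_3 + 13, LT = x_1x_2.

The S-polynomials (S(f_1,f_2)) all reduce to 0 modulo the current basis, so we have a Gröbner basis.
Inter-reduce: drop elements whose leading term is divisible by another's, tail-reduce, and make monic.
Reduced Gröbner basis: {x_1x_2 + 5/3x_1 + 1/2x_2 + 13/6, x_3}.
Label its elements g_1 = x_1x_2 + 5/3x_1 + 1/2x_2 + 13/6, g_2 = x_3.

Reduce p = 8x_2x_3 - 10x_3 + 5 modulo G:
  leading term x_2x_3: subtract (8x_2)·g_2 from 8x_2x_3 - 10x_3 + 5 → -10x_3 + 5
  leading term x_3: subtract (-10)·g_2 from -10x_3 + 5 → 5
  leading term 1: no divisor's leading term divides it; move 5 to the remainder.
  normal form = 5.
The normal form is nonzero, so p ∉ I. Since p minus its normal form lies in I, I + (p) = I + (r) where r = 5; decide whether this ideal is the whole ring.
Here r = 5 is a nonzero constant, hence a unit: 1 ∈ I + (p), the Gröbner basis of I + (p) is {1}, and the enlarged system has no common solution — adjoining p is inconsistent.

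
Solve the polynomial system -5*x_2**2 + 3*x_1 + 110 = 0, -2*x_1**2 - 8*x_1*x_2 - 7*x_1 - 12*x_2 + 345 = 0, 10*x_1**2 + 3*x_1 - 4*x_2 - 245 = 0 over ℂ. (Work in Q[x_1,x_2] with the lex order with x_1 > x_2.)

Compute a lex Gröbner basis by Buchberger's algorithm.
f_1 = 3*x_1 - 5*x_2**2 + 110, LT = x_1.
f_2 = -2*x_1**2 - 8*x_1*x_2 - 7*x_1 - 12*x_2 + 345, LT = x_1**2.
f_3 = 10*x_1**2 + 3*x_1 - 4*x_2 - 245, LT = x_1**2.

S(f_1,f_2): lcm = x_1**2. S = -5/3*x_1*x_2**2 - 4*x_1*x_2 + 199/6*x_1 - 6*x_2 + 345/2.
  leading term x_1*x_2**2: subtract (-5/9*x_2**2)·f_1 from -5/3*x_1*x_2**2 - 4*x_1*x_2 + 199/6*x_1 - 6*x_2 + 345/2 → -4*x_1*x_2 + 199/6*x_1 - 25/9*x_2**4 + 550/9*x_2**2 - 6*x_2 + 345/2
  leading term x_1*x_2: subtract (-4/3*x_2)·f_1 from -4*x_1*x_2 + 199/6*x_1 - 25/9*x_2**4 + 550/9*x_2**2 - 6*x_2 + 345/2 → 199/6*x_1 - 25/9*x_2**4 - 20/3*x_2**3 + 550/9*x_2**2 + 422/3*x_2 + 345/2
  leading term x_1: subtract (199/18)·f_1 from 199/6*x_1 - 25/9*x_2**4 - 20/3*x_2**3 + 550/9*x_2**2 + 422/3*x_2 + 345/2 → -25/9*x_2**4 - 20/3*x_2**3 + 2095/18*x_2**2 + 422/3*x_2 - 18785/18
  leading term x_2**4: no divisor's leading term divides it; move -25/9*x_2**4 to the remainder.
  leading term x_2**3: no divisor's leading term divides it; move -20/3*x_2**3 to the remainder.
  leading term x_2**2: no divisor's leading term divides it; move 2095/18*x_2**2 to the remainder.
  leading term x_2: no divisor's leading term divides it; move 422/3*x_2 to the remainder.
  leading term 1: no divisor's leading term divides it; move -18785/18 to the remainder.
  remainder -25/9*x_2**4 - 20/3*x_2**3 + 2095/18*x_2**2 + 422/3*x_2 - 18785/18 ≠ 0; add h_4 = -25/9*x_2**4 - 20/3*x_2**3 + 2095/18*x_2**2 + 422/3*x_2 - 18785/18 to the basis.

S(f_1,f_3): lcm = x_1**2. S = -5/3*x_1*x_2**2 + 1091/30*x_1 + 2/5*x_2 + 49/2.
  leading term x_1*x_2**2: subtract (-5/9*x_2**2)·f_1 from -5/3*x_1*x_2**2 + 1091/30*x_1 + 2/5*x_2 + 49/2 → 1091/30*x_1 - 25/9*x_2**4 + 550/9*x_2**2 + 2/5*x_2 + 49/2
  leading term x_1: subtract (1091/90)·f_1 from 1091/30*x_1 - 25/9*x_2**4 + 550/9*x_2**2 + 2/5*x_2 + 49/2 → -25/9*x_2**4 + 2191/18*x_2**2 + 2/5*x_2 - 23561/18
  leading term x_2**4: subtract (1)·h_4 from -25/9*x_2**4 + 2191/18*x_2**2 + 2/5*x_2 - 23561/18 → 20/3*x_2**3 + 16/3*x_2**2 - 2104/15*x_2 - 796/3
  leading term x_2**3: no divisor's leading term divides it; move 20/3*x_2**3 to the remainder.
  leading term x_2**2: no divisor's leading term divides it; move 16/3*x_2**2 to the remainder.
  leading term x_2: no divisor's leading term divides it; move -2104/15*x_2 to the remainder.
  leading term 1: no divisor's leading term divides it; move -796/3 to the remainder.
  remainder 20/3*x_2**3 + 16/3*x_2**2 - 2104/15*x_2 - 796/3 ≠ 0; add h_5 = 20/3*x_2**3 + 16/3*x_2**2 - 2104/15*x_2 - 796/3 to the basis.

S(f_2,f_3): lcm = x_1**2. S = 4*x_1*x_2 + 16/5*x_1 + 32/5*x_2 - 148.
  leading term x_1*x_2: subtract (4/3*x_2)·f_1 from 4*x_1*x_2 + 16/5*x_1 + 32/5*x_2 - 148 → 16/5*x_1 + 20/3*x_2**3 - 2104/15*x_2 - 148
  leading term x_1: subtract (16/15)·f_1 from 16/5*x_1 + 20/3*x_2**3 - 2104/15*x_2 - 148 → 20/3*x_2**3 + 16/3*x_2**2 - 2104/15*x_2 - 796/3
  leading term x_2**3: subtract (1)·h_5 from 20/3*x_2**3 + 16/3*x_2**2 - 2104/15*x_2 - 796/3 → 0
  remainder 0.

S(f_1,h_4): leading monomials are coprime, so the S-polynomial reduces to 0 (Buchberger's first criterion).
S(f_2,h_4): leading monomials are coprime, so the S-polynomial reduces to 0 (Buchberger's first criterion).
S(f_3,h_4): leading monomials are coprime, so the S-polynomial reduces to 0 (Buchberger's first criterion).
S(f_1,h_5): leading monomials are coprime, so the S-polynomial reduces to 0 (Buchberger's first criterion).
S(f_2,h_5): leading monomials are coprime, so the S-polynomial reduces to 0 (Buchberger's first criterion).
S(f_3,h_5): leading monomials are coprime, so the S-polynomial reduces to 0 (Buchberger's first criterion).
S(h_4,h_5): lcm = x_2**4. S = 8/5*x_2**3 - 1043/50*x_2**2 - 271/25*x_2 + 3757/10.
  leading term x_2**3: subtract (6/25)·h_5 from 8/5*x_2**3 - 1043/50*x_2**2 - 271/25*x_2 + 3757/10 → -1107/50*x_2**2 + 2853/125*x_2 + 21969/50
  leading term x_2**2: no divisor's leading term divides it; move -1107/50*x_2**2 to the remainder.
  leading term x_2: no divisor's leading term divides it; move 2853/125*x_2 to the remainder.
  leading term 1: no divisor's leading term divides it; move 21969/50 to the remainder.
  remainder -1107/50*x_2**2 + 2853/125*x_2 + 21969/50 ≠ 0; add h_6 = -1107/50*x_2**2 + 2853/125*x_2 + 21969/50 to the basis.

S(f_1,h_6): leading monomials are coprime, so the S-polynomial reduces to 0 (Buchberger's first criterion).
S(f_2,h_6): leading monomials are coprime, so the S-polynomial reduces to 0 (Buchberger's first criterion).
S(f_3,h_6): leading monomials are coprime, so the S-polynomial reduces to 0 (Buchberger's first criterion).
S(h_4,h_6): lcm = x_2**4. S = 422/123*x_2**3 - 27127/1230*x_2**2 - 1266/25*x_2 + 3757/10.
  leading term x_2**3: subtract (211/410)·h_5 from 422/123*x_2**3 - 27127/1230*x_2**2 - 1266/25*x_2 + 3757/10 → -30503/1230*x_2**2 + 66254/3075*x_2 + 630067/1230
  leading term x_2**2: subtract (152515/136161)·h_6 from -30503/1230*x_2**2 + 66254/3075*x_2 + 630067/1230 → -1520209/378225*x_2 + 1520209/75645
  leading term x_2: no divisor's leading term divides it; move -1520209/378225*x_2 to the remainder.
  leading term 1: no divisor's leading term divides it; move 1520209/75645 to the remainder.
  remainder -1520209/378225*x_2 + 1520209/75645 ≠ 0; add h_7 = -1520209/378225*x_2 + 1520209/75645 to the basis.

S(h_5,h_6): lcm = x_2**3. S = 1126/615*x_2**2 - 3673/3075*x_2 - 199/5.
  leading term x_2**2: subtract (-11260/136161)·h_6 from 1126/615*x_2**2 - 3673/3075*x_2 - 199/5 → 52421/75645*x_2 - 52421/15129
  leading term x_2: subtract (-5/29)·h_7 from 52421/75645*x_2 - 52421/15129 → 0
  remainder 0.

S(f_1,h_7): leading monomials are coprime, so the S-polynomial reduces to 0 (Buchberger's first criterion).
S(f_2,h_7): leading monomials are coprime, so the S-polynomial reduces to 0 (Buchberger's first criterion).
S(f_3,h_7): leading monomials are coprime, so the S-polynomial reduces to 0 (Buchberger's first criterion).
S(h_4,h_7): lcm = x_2**4. S = 37/5*x_2**3 - 419/10*x_2**2 - 1266/25*x_2 + 3757/10.
  leading term x_2**3: subtract (111/100)·h_5 from 37/5*x_2**3 - 419/10*x_2**2 - 1266/25*x_2 + 3757/10 → -2391/50*x_2**2 + 13132/125*x_2 + 33511/50
  leading term x_2**2: subtract (797/369)·h_6 from -2391/50*x_2**2 + 13132/125*x_2 + 33511/50 → 285763/5125*x_2 - 285763/1025
  leading term x_2: subtract (-105446547/7601045)·h_7 from 285763/5125*x_2 - 285763/1025 → 0
  remainder 0.

S(h_5,h_7): lcm = x_2**3. S = 29/5*x_2**2 - 526/25*x_2 - 199/5.
  leading term x_2**2: subtract (-290/1107)·h_6 from 29/5*x_2**2 - 526/25*x_2 - 199/5 → -46312/3075*x_2 + 46312/615
  leading term x_2: subtract (5696376/1520209)·h_7 from -46312/3075*x_2 + 46312/615 → 0
  remainder 0.

S(h_6,h_7): lcm = x_2**2. S = 2441/615*x_2 - 2441/123.
  leading term x_2: subtract (-1501215/1520209)·h_7 from 2441/615*x_2 - 2441/123 → 0
  remainder 0.

Every S-polynomial of the final basis reduces to 0, so we have a Gröbner basis.
Inter-reduce: drop elements whose leading term is divisible by another's, tail-reduce, and make monic.
Reduced Gröbner basis: {x_1 - 5, x_2 - 5}.

From the last basis element, x_2 - 5 = 0, so x_2 takes values in {5}. Each choice, substituted upward through the basis, yields the corresponding point(s) of the solution set.
  x_2 = 5: the earlier basis element becomes x_1 - 5 = 0, giving x_1 = 5 — point (5, 5).

{(5, 5)}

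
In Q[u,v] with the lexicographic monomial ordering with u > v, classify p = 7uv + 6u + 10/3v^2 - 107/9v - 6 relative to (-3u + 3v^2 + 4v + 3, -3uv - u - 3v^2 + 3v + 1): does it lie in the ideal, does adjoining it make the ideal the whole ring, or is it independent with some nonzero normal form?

7uv + 6u + 10/3v^2 - 107/9v - 6 lies in I (it reduces to 0).

First compute the reduced Gröbner basis of I by Buchberger's algorithm.
f_1 = -3u + 3v^2 + 4v + 3, LT = u.
f_2 = -3uv - u - 3v^2 + 3v + 1, LT = uv.

S(f_1,f_2): lcm = uv. S = -1/3u - v^3 - 7/3v^2 + 1/3.
  leading term u: subtract (1/9)·f_1 from -1/3u - v^3 - 7/3v^2 + 1/3 → -v^3 - 8/3v^2 - 4/9v
  leading term v^3: no divisor's leading term divides it; move -v^3 to the remainder.
  leading term v^2: no divisor's leading term divides it; move -8/3v^2 to the remainder.
  leading term v: no divisor's leading term divides it; move -4/9v to the remainder.
  remainder -v^3 - 8/3v^2 - 4/9v ≠ 0; add h_3 = -v^3 - 8/3v^2 - 4/9v to the basis.

The other S-polynomials (S(f_1,h_3), S(f_2,h_3)) all reduce to 0 modulo the current basis, so we have a Gröbner basis.
Inter-reduce: drop elements whose leading term is divisible by another's, tail-reduce, and make monic.
Reduced Gröbner basis: {u - v^2 - 4/3v - 1, v^3 + 8/3v^2 + 4/9v}.
Label its elements g_1 = u - v^2 - 4/3v - 1, g_2 = v^3 + 8/3v^2 + 4/9v.

Reduce p = 7uv + 6u + 10/3v^2 - 107/9v - 6 modulo G:
  leading term uv: subtract (7v)·g_1 from 7uv + 6u + 10/3v^2 - 107/9v - 6 → 6u + 7v^3 + 38/3v^2 - 44/9v - 6
  leading term u: subtract (6)·g_1 from 6u + 7v^3 + 38/3v^2 - 44/9v - 6 → 7v^3 + 56/3v^2 + 28/9v
  leading term v^3: subtract (7)·g_2 from 7v^3 + 56/3v^2 + 28/9v → 0
  normal form = 0.
Since the normal form is 0, p ∈ I.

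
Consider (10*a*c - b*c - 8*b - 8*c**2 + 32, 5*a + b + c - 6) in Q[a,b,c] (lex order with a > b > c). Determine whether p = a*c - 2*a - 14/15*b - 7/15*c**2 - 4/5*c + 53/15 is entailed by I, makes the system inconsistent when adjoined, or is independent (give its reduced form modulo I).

First compute the reduced Gröbner basis of I by Buchberger's algorithm.
f_1 = 10*a*c - b*c - 8*b - 8*c**2 + 32, LT = a*c.
f_2 = 5*a + b + c - 6, LT = a.

S(f_1,f_2): lcm = a*c. S = -3/10*b*c - 4/5*b - c**2 + 6/5*c + 16/5.
  leading term b*c: no divisor's leading term divides it; move -3/10*b*c to the remainder.
  leading term b: no divisor's leading term divides it; move -4/5*b to the remainder.
  leading term c**2: no divisor's leading term divides it; move -c**2 to the remainder.
  leading term c: no divisor's leading term divides it; move 6/5*c to the remainder.
  leading term 1: no divisor's leading term divides it; move 16/5 to the remainder.
  remainder -3/10*b*c - 4/5*b - c**2 + 6/5*c + 16/5 ≠ 0; add h_3 = -3/10*b*c - 4/5*b - c**2 + 6/5*c + 16/5 to the basis.

The other S-polynomials (S(f_1,h_3), S(f_2,h_3)) all reduce to 0 modulo the current basis, so we have a Gröbner basis.
Inter-reduce: drop elements whose leading term is divisible by another's, tail-reduce, and make monic.
Reduced Gröbner basis: {a + 1/5*b + 1/5*c - 6/5, b*c + 8/3*b + 10/3*c**2 - 4*c - 32/3}.
Label its elements g_1 = a + 1/5*b + 1/5*c - 6/5, g_2 = b*c + 8/3*b + 10/3*c**2 - 4*c - 32/3.

Reduce p = a*c - 2*a - 14/15*b - 7/15*c**2 - 4/5*c + 53/15 modulo G:
  leading term a*c: subtract (c)·g_1 from a*c - 2*a - 14/15*b - 7/15*c**2 - 4/5*c + 53/15 → -2*a - 1/5*b*c - 14/15*b - 2/3*c**2 + 2/5*c + 53/15
  leading term a: subtract (-2)·g_1 from -2*a - 1/5*b*c - 14/15*b - 2/3*c**2 + 2/5*c + 53/15 → -1/5*b*c - 8/15*b - 2/3*c**2 + 4/5*c + 17/15
  leading term b*c: subtract (-1/5)·g_2 from -1/5*b*c - 8/15*b - 2/3*c**2 + 4/5*c + 17/15 → -1
  leading term 1: no divisor's leading term divides it; move -1 to the remainder.
  normal form = -1.
The normal form is nonzero, so p ∉ I. Since p minus its normal form lies in I, I + (p) = I + (r) where r = -1; decide whether this ideal is the whole ring.
Here r = -1 is a nonzero constant, hence a unit: 1 ∈ I + (p), the Gröbner basis of I + (p) is {1}, and the enlarged system has no common solution — adjoining p is inconsistent.

Ideal membership is decidable via reduction modulo a Gröbner basis.

Adjoining a*c - 2*a - 14/15*b - 7/15*c**2 - 4/5*c + 53/15 makes the ideal the whole ring: the system is inconsistent.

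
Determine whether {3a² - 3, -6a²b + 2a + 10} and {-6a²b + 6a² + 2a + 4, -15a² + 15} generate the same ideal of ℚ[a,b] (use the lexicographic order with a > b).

For a fixed monomial order, each ideal has a unique reduced Gröbner basis; comparing bases decides equality.
Buchberger on the first generating set:
f_1 = 3a² - 3, LT = a².
f_2 = -6a²b + 2a + 10, LT = a²b.

S(f_1,f_2): lcm = a²b. S = ⅓a - b + 5/3.
  leading term a: no divisor's leading term divides it; move ⅓a to the remainder.
  leading term b: no divisor's leading term divides it; move -b to the remainder.
  leading term 1: no divisor's leading term divides it; move 5/3 to the remainder.
  remainder ⅓a - b + 5/3 ≠ 0; add g_3 = ⅓a - b + 5/3 to the basis.

S(f_1,g_3): lcm = a². S = 3ab - 5a - 1.
  leading term ab: subtract (9b)·g_3 from 3ab - 5a - 1 → -5a + 9b² - 15b - 1
  leading term a: subtract (-15)·g_3 from -5a + 9b² - 15b - 1 → 9b² - 30b + 24
  leading term b²: no divisor's leading term divides it; move 9b² to the remainder.
  leading term b: no divisor's leading term divides it; move -30b to the remainder.
  leading term 1: no divisor's leading term divides it; move 24 to the remainder.
  remainder 9b² - 30b + 24 ≠ 0; add g_4 = 9b² - 30b + 24 to the basis.

The other S-polynomials (S(f_2,g_3), S(f_1,g_4), S(f_2,g_4), S(g_3,g_4)) all reduce to 0 modulo the current basis, so we have a Gröbner basis.
Inter-reduce: drop elements whose leading term is divisible by another's, tail-reduce, and make monic.
Reduced Gröbner basis: {a - 3b + 5, b² - 10/3b + 8/3}.

Buchberger on the second generating set:
h_1 = -6a²b + 6a² + 2a + 4, LT = a²b.
h_2 = -15a² + 15, LT = a².

S(h_1,h_2): lcm = a²b. S = -a² - ⅓a + b - ⅔.
  leading term a²: subtract (1/15)·h_2 from -a² - ⅓a + b - ⅔ → -⅓a + b - 5/3
  leading term a: no divisor's leading term divides it; move -⅓a to the remainder.
  leading term b: no divisor's leading term divides it; move b to the remainder.
  leading term 1: no divisor's leading term divides it; move -5/3 to the remainder.
  remainder -⅓a + b - 5/3 ≠ 0; add k_3 = -⅓a + b - 5/3 to the basis.

S(h_1,k_3): lcm = a²b. S = -a² + 3ab² - 5ab - ⅓a - ⅔.
  leading term a²: subtract (1/15)·h_2 from -a² + 3ab² - 5ab - ⅓a - ⅔ → 3ab² - 5ab - ⅓a - 5/3
  leading term ab²: subtract (-9b²)·k_3 from 3ab² - 5ab - ⅓a - 5/3 → -5ab - ⅓a + 9b³ - 15b² - 5/3
  leading term ab: subtract (15b)·k_3 from -5ab - ⅓a + 9b³ - 15b² - 5/3 → -⅓a + 9b³ - 30b² + 25b - 5/3
  leading term a: subtract (1)·k_3 from -⅓a + 9b³ - 30b² + 25b - 5/3 → 9b³ - 30b² + 24b
  leading term b³: no divisor's leading term divides it; move 9b³ to the remainder.
  leading term b²: no divisor's leading term divides it; move -30b² to the remainder.
  leading term b: no divisor's leading term divides it; move 24b to the remainder.
  remainder 9b³ - 30b² + 24b ≠ 0; add k_4 = 9b³ - 30b² + 24b to the basis.

S(h_2,k_3): lcm = a². S = 3ab - 5a - 1.
  leading term ab: subtract (-9b)·k_3 from 3ab - 5a - 1 → -5a + 9b² - 15b - 1
  leading term a: subtract (15)·k_3 from -5a + 9b² - 15b - 1 → 9b² - 30b + 24
  leading term b²: no divisor's leading term divides it; move 9b² to the remainder.
  leading term b: no divisor's leading term divides it; move -30b to the remainder.
  leading term 1: no divisor's leading term divides it; move 24 to the remainder.
  remainder 9b² - 30b + 24 ≠ 0; add k_5 = 9b² - 30b + 24 to the basis.

The other S-polynomials (S(h_1,k_4), S(h_2,k_4), S(k_3,k_4), S(h_1,k_5), S(h_2,k_5), S(k_3,k_5), S(k_4,k_5)) all reduce to 0 modulo the current basis, so we have a Gröbner basis.
Inter-reduce: drop elements whose leading term is divisible by another's, tail-reduce, and make monic.
Reduced Gröbner basis: {a - 3b + 5, b² - 10/3b + 8/3}.

These coincide, so the ideals are equal.
The choice of monomial ordering does not affect the verdict — as long as both bases are computed under the same ordering, their equality decides ideal equality.

Yes, the ideals are equal.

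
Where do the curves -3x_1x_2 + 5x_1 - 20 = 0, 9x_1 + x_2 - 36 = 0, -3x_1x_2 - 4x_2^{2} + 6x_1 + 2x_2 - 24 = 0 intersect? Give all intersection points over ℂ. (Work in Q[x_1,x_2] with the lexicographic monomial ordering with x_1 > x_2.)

{(4, 0)}

Compute a lex Gröbner basis by Buchberger's algorithm.
f_1 = -3x_1x_2 + 5x_1 - 20, LT = x_1x_2.
f_2 = 9x_1 + x_2 - 36, LT = x_1.
f_3 = -3x_1x_2 + 6x_1 - 4x_2^{2} + 2x_2 - 24, LT = x_1x_2.

S(f_1,f_2): lcm = x_1x_2. S = -\tfrac{5}{3}x_1 - \tfrac{1}{9}x_2^{2} + 4x_2 + \tfrac{20}{3}.
  reduce S modulo (f_1, f_2, f_3):
  remainder -\tfrac{1}{9}x_2^{2} + \tfrac{113}{27}x_2 ≠ 0; add h_4 = -\tfrac{1}{9}x_2^{2} + \tfrac{113}{27}x_2 to the basis.

S(f_1,f_3): lcm = x_1x_2. S = \tfrac{1}{3}x_1 - \tfrac{4}{3}x_2^{2} + \tfrac{2}{3}x_2 - \tfrac{4}{3}.
  reduce S modulo (f_1, f_2, f_3, h_4):
  remainder -\tfrac{1339}{27}x_2 ≠ 0; add h_5 = -\tfrac{1339}{27}x_2 to the basis.

The other S-polynomials (S(f_2,f_3), S(f_1,h_4), S(f_2,h_4), S(f_3,h_4), S(f_1,h_5), S(f_2,h_5), S(f_3,h_5), S(h_4,h_5)) all reduce to 0 modulo the current basis, so we have a Gröbner basis.
Inter-reduce: drop elements whose leading term is divisible by another's, tail-reduce, and make monic.
Reduced Gröbner basis: {x_1 - 4, x_2}.

Elimination: the polynomial x_2 lies in the elimination ideal for x_2, so x_2 ∈ {0}. For each such x_2, the remaining basis elements (now univariate) give the rest of the solution.
  x_2 = 0: the earlier basis element becomes x_1 - 4 = 0, giving x_1 = 4 — point (4, 0).
Zero-dimensionality of the ideal guarantees finitely many solutions over ℂ.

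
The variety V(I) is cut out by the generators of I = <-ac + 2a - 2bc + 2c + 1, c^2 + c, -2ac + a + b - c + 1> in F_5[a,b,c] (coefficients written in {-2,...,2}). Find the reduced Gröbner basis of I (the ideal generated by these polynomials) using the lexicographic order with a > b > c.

f_1 = -ac + 2a - 2bc + 2c + 1, LT = ac.
f_2 = c^2 + c, LT = c^2.
f_3 = -2ac + a + b - c + 1, LT = ac.

S(f_1,f_2): lcm = ac^2. S = 2ac + 2bc^2 - 2c^2 - c.
  leading term ac: subtract (-2)·f_1 from 2ac + 2bc^2 - 2c^2 - c → -a + 2bc^2 + bc - 2c^2 - 2c + 2
  leading term a: no divisor's leading term divides it; move -a to the remainder.
  leading term bc^2: subtract (2b)·f_2 from 2bc^2 + bc - 2c^2 - 2c + 2 → -bc - 2c^2 - 2c + 2
  leading term bc: no divisor's leading term divides it; move -bc to the remainder.
  leading term c^2: subtract (-2)·f_2 from -2c^2 - 2c + 2 → 2
  leading term 1: no divisor's leading term divides it; move 2 to the remainder.
  remainder -a - bc + 2 ≠ 0; add g_4 = -a - bc + 2 to the basis.

S(f_1,f_3): lcm = ac. S = a + 2bc - 2b + 2.
  leading term a: subtract (-1)·g_4 from a + 2bc - 2b + 2 → bc - 2b - 1
  leading term bc: no divisor's leading term divides it; move bc to the remainder.
  leading term b: no divisor's leading term divides it; move -2b to the remainder.
  leading term 1: no divisor's leading term divides it; move -1 to the remainder.
  remainder bc - 2b - 1 ≠ 0; add g_5 = bc - 2b - 1 to the basis.

S(f_2,f_3): lcm = ac^2. S = -ac - 2bc + 2c^2 - 2c.
  leading term ac: subtract (1)·f_1 from -ac - 2bc + 2c^2 - 2c → -2a + 2c^2 + c - 1
  leading term a: subtract (2)·g_4 from -2a + 2c^2 + c - 1 → 2bc + 2c^2 + c
  leading term bc: subtract (2)·g_5 from 2bc + 2c^2 + c → -b + 2c^2 + c + 2
  leading term b: no divisor's leading term divides it; move -b to the remainder.
  leading term c^2: subtract (2)·f_2 from 2c^2 + c + 2 → -c + 2
  leading term c: no divisor's leading term divides it; move -c to the remainder.
  leading term 1: no divisor's leading term divides it; move 2 to the remainder.
  remainder -b - c + 2 ≠ 0; add g_6 = -b - c + 2 to the basis.

The other S-polynomials (S(f_1,g_4), S(f_2,g_4), S(f_3,g_4), S(f_1,g_5), S(f_2,g_5), S(f_3,g_5), S(g_4,g_5), S(f_1,g_6), S(f_2,g_6), S(f_3,g_6), S(g_4,g_6), S(g_5,g_6)) all reduce to 0 modulo the current basis, so we have a Gröbner basis.
Inter-reduce: drop elements whose leading term is divisible by another's, tail-reduce, and make monic.

G = {a - 2c - 2, b + c - 2, c^2 + c}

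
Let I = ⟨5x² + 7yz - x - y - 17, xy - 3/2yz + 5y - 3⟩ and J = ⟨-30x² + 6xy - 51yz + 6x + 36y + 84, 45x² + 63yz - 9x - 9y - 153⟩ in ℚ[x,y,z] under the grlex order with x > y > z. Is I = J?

Two ideals are equal iff their reduced Gröbner bases coincide (the reduced basis is unique for a fixed ordering).
Buchberger on the first generating set:
f_1 = 5x² + 7yz - x - y - 17, LT = x².
f_2 = xy - 3/2yz + 5y - 3, LT = xy.

S(f_1,f_2): lcm = x²y. S = 3/2xyz + 7/5y²z - 26/5xy - ⅕y² + 3x - 17/5y.
  reduce S modulo (f_1, f_2):
  remainder 7/5y²z + 9/4yz² - ⅕y² - 153/10yz + 3x + 113/5y + 9/2z - 78/5 ≠ 0; add g_3 = 7/5y²z + 9/4yz² - ⅕y² - 153/10yz + 3x + 113/5y + 9/2z - 78/5 to the basis.

The other S-polynomials (S(f_1,g_3), S(f_2,g_3)) all reduce to 0 modulo the current basis, so we have a Gröbner basis.
Inter-reduce: drop elements whose leading term is divisible by another's, tail-reduce, and make monic.
Reduced Gröbner basis: {y²z + 45/28yz² - 1/7y² - 153/14yz + 15/7x + 113/7y + 45/14z - 78/7, x² + 7/5yz - ⅕x - ⅕y - 17/5, xy - 3/2yz + 5y - 3}.

Buchberger on the second generating set:
h_1 = -30x² + 6xy - 51yz + 6x + 36y + 84, LT = x².
h_2 = 45x² + 63yz - 9x - 9y - 153, LT = x².

S(h_1,h_2): lcm = x². S = -⅕xy + 3/10yz - y + ⅗.
  reduce S modulo (h_1, h_2):
  remainder -⅕xy + 3/10yz - y + ⅗ ≠ 0; add k_3 = -⅕xy + 3/10yz - y + ⅗ to the basis.

S(h_1,k_3): lcm = x²y. S = -⅕xy² + 3/2xyz + 17/10y²z - 26/5xy - 6/5y² + 3x - 14/5y.
  reduce S modulo (h_1, h_2, k_3):
  remainder 7/5y²z + 9/4yz² - ⅕y² - 153/10yz + 3x + 113/5y + 9/2z - 78/5 ≠ 0; add k_4 = 7/5y²z + 9/4yz² - ⅕y² - 153/10yz + 3x + 113/5y + 9/2z - 78/5 to the basis.

The other S-polynomials (S(h_2,k_3), S(h_1,k_4), S(h_2,k_4), S(k_3,k_4)) all reduce to 0 modulo the current basis, so we have a Gröbner basis.
Inter-reduce: drop elements whose leading term is divisible by another's, tail-reduce, and make monic.
Reduced Gröbner basis: {y²z + 45/28yz² - 1/7y² - 153/14yz + 15/7x + 113/7y + 45/14z - 78/7, x² + 7/5yz - ⅕x - ⅕y - 17/5, xy - 3/2yz + 5y - 3}.

These coincide, so the ideals are equal.

Yes, the ideals are equal.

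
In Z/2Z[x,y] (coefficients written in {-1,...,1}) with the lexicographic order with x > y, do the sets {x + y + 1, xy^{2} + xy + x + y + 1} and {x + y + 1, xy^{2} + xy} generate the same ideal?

For a fixed monomial order, each ideal has a unique reduced Gröbner basis; comparing bases decides equality.
Buchberger on the first generating set:
f_1 = x + y + 1, LT = x.
f_2 = xy^{2} + xy + x + y + 1, LT = xy^{2}.

S(f_1,f_2): lcm = xy^{2}. S = xy + x + y^{3} + y^{2} + y + 1.
  leading term xy: subtract (y)·f_1 from xy + x + y^{3} + y^{2} + y + 1 → x + y^{3} + 1
  leading term x: subtract (1)·f_1 from x + y^{3} + 1 → y^{3} + y
  leading term y^{3}: no divisor's leading term divides it; move y^{3} to the remainder.
  leading term y: no divisor's leading term divides it; move y to the remainder.
  remainder y^{3} + y ≠ 0; add g_3 = y^{3} + y to the basis.

The other S-polynomials (S(f_1,g_3), S(f_2,g_3)) all reduce to 0 modulo the current basis, so we have a Gröbner basis.
Inter-reduce: drop elements whose leading term is divisible by another's, tail-reduce, and make monic.
Reduced Gröbner basis: {x + y + 1, y^{3} + y}.

Buchberger on the second generating set:
h_1 = x + y + 1, LT = x.
h_2 = xy^{2} + xy, LT = xy^{2}.

S(h_1,h_2): lcm = xy^{2}. S = xy + y^{3} + y^{2}.
  leading term xy: subtract (y)·h_1 from xy + y^{3} + y^{2} → y^{3} + y
  leading term y^{3}: no divisor's leading term divides it; move y^{3} to the remainder.
  leading term y: no divisor's leading term divides it; move y to the remainder.
  remainder y^{3} + y ≠ 0; add k_3 = y^{3} + y to the basis.

The other S-polynomials (S(h_1,k_3), S(h_2,k_3)) all reduce to 0 modulo the current basis, so we have a Gröbner basis.
Inter-reduce: drop elements whose leading term is divisible by another's, tail-reduce, and make monic.
Reduced Gröbner basis: {x + y + 1, y^{3} + y}.

Same reduced basis, so the two generating sets span the same ideal.

Yes, the ideals are equal.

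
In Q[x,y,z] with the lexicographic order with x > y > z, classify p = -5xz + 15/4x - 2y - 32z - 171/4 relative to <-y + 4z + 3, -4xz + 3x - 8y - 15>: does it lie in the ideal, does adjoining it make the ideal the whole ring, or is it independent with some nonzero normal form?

First compute the reduced Gröbner basis of I by Buchberger's algorithm.
f_1 = -y + 4z + 3, LT = y.
f_2 = -4xz + 3x - 8y - 15, LT = xz.

The S-polynomials (S(f_1,f_2)) all reduce to 0 modulo the current basis, so we have a Gröbner basis.
Inter-reduce: drop elements whose leading term is divisible by another's, tail-reduce, and make monic.
Reduced Gröbner basis: {xz - 3/4x + 8z + 39/4, y - 4z - 3}.
Label its elements g_1 = xz - 3/4x + 8z + 39/4, g_2 = y - 4z - 3.

Reduce p = -5xz + 15/4x - 2y - 32z - 171/4 modulo G:
  leading term xz: subtract (-5)·g_1 from -5xz + 15/4x - 2y - 32z - 171/4 → -2y + 8z + 6
  leading term y: subtract (-2)·g_2 from -2y + 8z + 6 → 0
  normal form = 0.
Since the normal form is 0, p ∈ I.

-5xz + 15/4x - 2y - 32z - 171/4 lies in I (it reduces to 0).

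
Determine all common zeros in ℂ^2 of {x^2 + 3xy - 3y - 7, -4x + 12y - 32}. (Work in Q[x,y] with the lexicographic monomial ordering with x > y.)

{(-5, 1), (3/2, 19/6)}

Compute a lex Gröbner basis by Buchberger's algorithm.
f_1 = x^2 + 3xy - 3y - 7, LT = x^2.
f_2 = -4x + 12y - 32, LT = x.

S(f_1,f_2): lcm = x^2. S = 6xy - 8x - 3y - 7.
  leading term xy: subtract (-3/2y)·f_2 from 6xy - 8x - 3y - 7 → -8x + 18y^2 - 51y - 7
  leading term x: subtract (2)·f_2 from -8x + 18y^2 - 51y - 7 → 18y^2 - 75y + 57
  leading term y^2: no divisor's leading term divides it; move 18y^2 to the remainder.
  leading term y: no divisor's leading term divides it; move -75y to the remainder.
  leading term 1: no divisor's leading term divides it; move 57 to the remainder.
  remainder 18y^2 - 75y + 57 ≠ 0; add h_3 = 18y^2 - 75y + 57 to the basis.

The other S-polynomials (S(f_1,h_3), S(f_2,h_3)) all reduce to 0 modulo the current basis, so we have a Gröbner basis.
Inter-reduce: drop elements whose leading term is divisible by another's, tail-reduce, and make monic.
Reduced Gröbner basis: {x - 3y + 8, y^2 - 25/6y + 19/6}.

Elimination: the polynomial y^2 - 25/6y + 19/6 lies in the elimination ideal for y, so y ∈ {1, 19/6}. For each such y, the remaining basis elements (now univariate) give the rest of the solution.
  y = 1: the earlier basis element becomes x + 5 = 0, giving x = -5 — point (-5, 1).
  y = 19/6: the earlier basis element becomes x - 3/2 = 0, giving x = 3/2 — point (3/2, 19/6).
Zero-dimensionality of the ideal guarantees finitely many solutions over ℂ.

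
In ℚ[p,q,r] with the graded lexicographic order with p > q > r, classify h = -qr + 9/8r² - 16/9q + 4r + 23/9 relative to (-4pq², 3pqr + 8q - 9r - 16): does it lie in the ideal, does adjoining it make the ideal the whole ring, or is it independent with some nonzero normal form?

Adjoining -qr + 9/8r² - 16/9q + 4r + 23/9 makes the ideal the whole ring: the system is inconsistent.

First compute the reduced Gröbner basis of I by Buchberger's algorithm.
f_1 = -4pq², LT = pq².
f_2 = 3pqr + 8q - 9r - 16, LT = pqr.

S(f_1,f_2): lcm = pq²r. S = -8/3q² + 3qr + 16/3q.
  reduce S modulo (f_1, f_2):
  remainder -8/3q² + 3qr + 16/3q ≠ 0; add k_3 = -8/3q² + 3qr + 16/3q to the basis.

S(f_1,k_3): lcm = pq². S = 9/8pqr + 2pq.
  reduce S modulo (f_1, f_2, k_3):
  remainder 2pq - 3q + 27/8r + 6 ≠ 0; add k_4 = 2pq - 3q + 27/8r + 6 to the basis.

S(f_2,k_3): lcm = pq²r. S = 9/8pqr² + 2pqr + 8/3q² - 3qr - 16/3q.
  reduce S modulo (f_1, f_2, k_3, k_4):
  remainder -3qr + 27/8r² - 16/3q + 12r + 32/3 ≠ 0; add k_5 = -3qr + 27/8r² - 16/3q + 12r + 32/3 to the basis.

S(f_2,k_5): lcm = pqr. S = 9/8pr² - 16/9pq + 4pr + 32/9p + 8/3q - 3r - 16/3.
  reduce S modulo (f_1, f_2, k_3, k_4, k_5):
  remainder 9/8pr² + 4pr + 32/9p ≠ 0; add k_6 = 9/8pr² + 4pr + 32/9p to the basis.

The other S-polynomials (S(f_1,k_4), S(f_2,k_4), S(k_3,k_4), S(f_1,k_5), S(k_3,k_5), S(k_4,k_5), S(f_1,k_6), S(f_2,k_6), S(k_3,k_6), S(k_4,k_6), S(k_5,k_6)) all reduce to 0 modulo the current basis, so we have a Gröbner basis.
Inter-reduce: drop elements whose leading term is divisible by another's, tail-reduce, and make monic.
Reduced Gröbner basis: {pr² + 32/9pr + 256/81p, pq - 3/2q + 27/16r + 3, q² - 81/64r² - 9/2r - 4, qr - 9/8r² + 16/9q - 4r - 32/9}.
Label its elements g_1 = pr² + 32/9pr + 256/81p, g_2 = pq - 3/2q + 27/16r + 3, g_3 = q² - 81/64r² - 9/2r - 4, g_4 = qr - 9/8r² + 16/9q - 4r - 32/9.

Reduce h = -qr + 9/8r² - 16/9q + 4r + 23/9 modulo G:
  leading term qr: subtract (-1)·g_4 from -qr + 9/8r² - 16/9q + 4r + 23/9 → -1
  leading term 1: no divisor's leading term divides it; move -1 to the remainder.
  normal form = -1.
The normal form is nonzero, so h ∉ I. Since h minus its normal form lies in I, I + (h) = I + (n) where n = -1; decide whether this ideal is the whole ring.
Here n = -1 is a nonzero constant, hence a unit: 1 ∈ I + (h), the Gröbner basis of I + (h) is {1}, and the enlarged system has no common solution — adjoining h is inconsistent.

Ideal membership is decidable via reduction modulo a Gröbner basis.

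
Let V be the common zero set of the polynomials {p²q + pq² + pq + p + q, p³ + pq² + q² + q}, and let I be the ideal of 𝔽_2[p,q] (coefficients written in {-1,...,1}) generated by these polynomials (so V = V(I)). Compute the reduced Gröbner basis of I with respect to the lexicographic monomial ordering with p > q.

f_1 = p²q + pq² + pq + p + q, LT = p²q.
f_2 = p³ + pq² + q² + q, LT = p³.

S(f_1,f_2): lcm = p³q. S = p²q² + p²q + p² + pq³ + pq + q³ + q².
  leading term p²q²: subtract (q)·f_1 from p²q² + p²q + p² + pq³ + pq + q³ + q² → p²q + p² + pq² + q³
  leading term p²q: subtract (1)·f_1 from p²q + p² + pq² + q³ → p² + pq + p + q³ + q
  leading term p²: no divisor's leading term divides it; move p² to the remainder.
  leading term pq: no divisor's leading term divides it; move pq to the remainder.
  leading term p: no divisor's leading term divides it; move p to the remainder.
  leading term q³: no divisor's leading term divides it; move q³ to the remainder.
  leading term q: no divisor's leading term divides it; move q to the remainder.
  remainder p² + pq + p + q³ + q ≠ 0; add g_3 = p² + pq + p + q³ + q to the basis.

S(f_1,g_3): lcm = p²q. S = p + q⁴ + q² + q.
  leading term p: no divisor's leading term divides it; move p to the remainder.
  leading term q⁴: no divisor's leading term divides it; move q⁴ to the remainder.
  leading term q²: no divisor's leading term divides it; move q² to the remainder.
  leading term q: no divisor's leading term divides it; move q to the remainder.
  remainder p + q⁴ + q² + q ≠ 0; add g_4 = p + q⁴ + q² + q to the basis.

S(f_2,g_3): lcm = p³. S = p²q + p² + pq³ + pq² + pq + q² + q.
  leading term p²q: subtract (1)·f_1 from p²q + p² + pq³ + pq² + pq + q² + q → p² + pq³ + p + q²
  leading term p²: subtract (1)·g_3 from p² + pq³ + p + q² → pq³ + pq + q³ + q² + q
  leading term pq³: subtract (q³)·g_4 from pq³ + pq + q³ + q² + q → pq + q⁷ + q⁵ + q⁴ + q³ + q² + q
  leading term pq: subtract (q)·g_4 from pq + q⁷ + q⁵ + q⁴ + q³ + q² + q → q⁷ + q⁴ + q
  leading term q⁷: no divisor's leading term divides it; move q⁷ to the remainder.
  leading term q⁴: no divisor's leading term divides it; move q⁴ to the remainder.
  leading term q: no divisor's leading term divides it; move q to the remainder.
  remainder q⁷ + q⁴ + q ≠ 0; add g_5 = q⁷ + q⁴ + q to the basis.

The other S-polynomials (S(f_1,g_4), S(f_2,g_4), S(g_3,g_4), S(f_1,g_5), S(f_2,g_5), S(g_3,g_5), S(g_4,g_5)) all reduce to 0 modulo the current basis, so we have a Gröbner basis.
Inter-reduce: drop elements whose leading term is divisible by another's, tail-reduce, and make monic.

G = {p + q⁴ + q² + q, q⁷ + q⁴ + q}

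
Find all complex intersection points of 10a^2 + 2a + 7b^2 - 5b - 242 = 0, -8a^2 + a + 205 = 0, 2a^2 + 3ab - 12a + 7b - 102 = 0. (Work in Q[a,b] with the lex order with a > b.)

Compute a lex Gröbner basis by Buchberger's algorithm.
f_1 = 10a^2 + 2a + 7b^2 - 5b - 242, LT = a^2.
f_2 = -8a^2 + a + 205, LT = a^2.
f_3 = 2a^2 + 3ab - 12a + 7b - 102, LT = a^2.

S(f_1,f_2): lcm = a^2. S = 13/40a + 7/10b^2 - 1/2b + 57/40.
  leading term a: no divisor's leading term divides it; move 13/40a to the remainder.
  leading term b^2: no divisor's leading term divides it; move 7/10b^2 to the remainder.
  leading term b: no divisor's leading term divides it; move -1/2b to the remainder.
  leading term 1: no divisor's leading term divides it; move 57/40 to the remainder.
  remainder 13/40a + 7/10b^2 - 1/2b + 57/40 ≠ 0; add h_4 = 13/40a + 7/10b^2 - 1/2b + 57/40 to the basis.

S(f_1,f_3): lcm = a^2. S = -3/2ab + 31/5a + 7/10b^2 - 4b + 134/5.
  leading term ab: subtract (-60/13b)·h_4 from -3/2ab + 31/5a + 7/10b^2 - 4b + 134/5 → 31/5a + 42/13b^3 - 209/130b^2 + 67/26b + 134/5
  leading term a: subtract (248/13)·h_4 from 31/5a + 42/13b^3 - 209/130b^2 + 67/26b + 134/5 → 42/13b^3 - 389/26b^2 + 315/26b - 5/13
  leading term b^3: no divisor's leading term divides it; move 42/13b^3 to the remainder.
  leading term b^2: no divisor's leading term divides it; move -389/26b^2 to the remainder.
  leading term b: no divisor's leading term divides it; move 315/26b to the remainder.
  leading term 1: no divisor's leading term divides it; move -5/13 to the remainder.
  remainder 42/13b^3 - 389/26b^2 + 315/26b - 5/13 ≠ 0; add h_5 = 42/13b^3 - 389/26b^2 + 315/26b - 5/13 to the basis.

S(f_1,h_4): lcm = a^2. S = -28/13ab^2 + 20/13ab - 272/65a + 7/10b^2 - 1/2b - 121/5.
  leading term ab^2: subtract (-1120/169b^2)·h_4 from -28/13ab^2 + 20/13ab - 272/65a + 7/10b^2 - 1/2b - 121/5 → 20/13ab - 272/65a + 784/169b^4 - 560/169b^3 + 17143/1690b^2 - 1/2b - 121/5
  leading term ab: subtract (800/169b)·h_4 from 20/13ab - 272/65a + 784/169b^4 - 560/169b^3 + 17143/1690b^2 - 1/2b - 121/5 → -272/65a + 784/169b^4 - 1120/169b^3 + 21143/1690b^2 - 2449/338b - 121/5
  leading term a: subtract (-2176/169)·h_4 from -272/65a + 784/169b^4 - 1120/169b^3 + 21143/1690b^2 - 2449/338b - 121/5 → 784/169b^4 - 1120/169b^3 + 7275/338b^2 - 4625/338b - 989/169
  leading term b^4: subtract (56/39b)·h_5 from 784/169b^4 - 1120/169b^3 + 7275/338b^2 - 4625/338b - 989/169 → 7532/507b^3 + 1395/338b^2 - 13315/1014b - 989/169
  leading term b^3: subtract (538/117)·h_5 from 7532/507b^3 + 1395/338b^2 - 13315/1014b - 989/169 → 221837/3042b^2 - 69805/1014b - 6211/1521
  leading term b^2: no divisor's leading term divides it; move 221837/3042b^2 to the remainder.
  leading term b: no divisor's leading term divides it; move -69805/1014b to the remainder.
  leading term 1: no divisor's leading term divides it; move -6211/1521 to the remainder.
  remainder 221837/3042b^2 - 69805/1014b - 6211/1521 ≠ 0; add h_6 = 221837/3042b^2 - 69805/1014b - 6211/1521 to the basis.

S(h_5,h_6): lcm = b^3. S = -1402117/380292b^2 + 3377243/887348b - 5/42.
  leading term b^2: subtract (-710873319/14060472734)·h_6 from -1402117/380292b^2 + 3377243/887348b - 5/42 → 2288357682/7030236367b - 2288357682/7030236367
  leading term b: no divisor's leading term divides it; move 2288357682/7030236367b to the remainder.
  leading term 1: no divisor's leading term divides it; move -2288357682/7030236367 to the remainder.
  remainder 2288357682/7030236367b - 2288357682/7030236367 ≠ 0; add h_7 = 2288357682/7030236367b - 2288357682/7030236367 to the basis.

The other S-polynomials (S(f_2,f_3), S(f_2,h_4), S(f_3,h_4), S(f_1,h_5), S(f_2,h_5), S(f_3,h_5), S(h_4,h_5), S(f_1,h_6), S(f_2,h_6), S(f_3,h_6), S(h_4,h_6), S(f_1,h_7), S(f_2,h_7), S(f_3,h_7), S(h_4,h_7), S(h_5,h_7), S(h_6,h_7)) all reduce to 0 modulo the current basis, so we have a Gröbner basis.
Inter-reduce: drop elements whose leading term is divisible by another's, tail-reduce, and make monic.
Reduced Gröbner basis: {a + 5, b - 1}.

From the last basis element, b - 1 = 0, so b takes values in {1}. Each choice, substituted upward through the basis, yields the corresponding point(s) of the solution set.
  b = 1: the earlier basis element becomes a + 5 = 0, giving a = -5 — point (-5, 1).
Substituting each solution back into the original system confirms all equations vanish.

{(-5, 1)}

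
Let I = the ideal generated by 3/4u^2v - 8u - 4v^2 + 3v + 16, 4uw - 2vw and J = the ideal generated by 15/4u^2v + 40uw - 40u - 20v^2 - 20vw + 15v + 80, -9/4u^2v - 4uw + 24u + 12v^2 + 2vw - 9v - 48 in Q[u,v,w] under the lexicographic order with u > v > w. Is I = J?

For a fixed monomial order, each ideal has a unique reduced Gröbner basis; comparing bases decides equality.
Buchberger on the first generating set:
f_1 = 3/4u^2v - 8u - 4v^2 + 3v + 16, LT = u^2v.
f_2 = 4uw - 2vw, LT = uw.

S(f_1,f_2): lcm = u^2vw. S = 1/2uv^2w - 32/3uw - 16/3v^2w + 4vw + 64/3w.
  leading term uv^2w: subtract (1/8v^2)·f_2 from 1/2uv^2w - 32/3uw - 16/3v^2w + 4vw + 64/3w → -32/3uw + 1/4v^3w - 16/3v^2w + 4vw + 64/3w
  leading term uw: subtract (-8/3)·f_2 from -32/3uw + 1/4v^3w - 16/3v^2w + 4vw + 64/3w → 1/4v^3w - 16/3v^2w - 4/3vw + 64/3w
  leading term v^3w: no divisor's leading term divides it; move 1/4v^3w to the remainder.
  leading term v^2w: no divisor's leading term divides it; move -16/3v^2w to the remainder.
  leading term vw: no divisor's leading term divides it; move -4/3vw to the remainder.
  leading term w: no divisor's leading term divides it; move 64/3w to the remainder.
  remainder 1/4v^3w - 16/3v^2w - 4/3vw + 64/3w ≠ 0; add g_3 = 1/4v^3w - 16/3v^2w - 4/3vw + 64/3w to the basis.

The other S-polynomials (S(f_1,g_3), S(f_2,g_3)) all reduce to 0 modulo the current basis, so we have a Gröbner basis.
Inter-reduce: drop elements whose leading term is divisible by another's, tail-reduce, and make monic.
Reduced Gröbner basis: {u^2v - 32/3u - 16/3v^2 + 4v + 64/3, uw - 1/2vw, v^3w - 64/3v^2w - 16/3vw + 256/3w}.

Buchberger on the second generating set:
h_1 = 15/4u^2v + 40uw - 40u - 20v^2 - 20vw + 15v + 80, LT = u^2v.
h_2 = -9/4u^2v - 4uw + 24u + 12v^2 + 2vw - 9v - 48, LT = u^2v.

S(h_1,h_2): lcm = u^2v. S = 80/9uw - 40/9vw.
  leading term uw: no divisor's leading term divides it; move 80/9uw to the remainder.
  leading term vw: no divisor's leading term divides it; move -40/9vw to the remainder.
  remainder 80/9uw - 40/9vw ≠ 0; add k_3 = 80/9uw - 40/9vw to the basis.

S(h_1,k_3): lcm = u^2vw. S = 1/2uv^2w + 32/3uw^2 - 32/3uw - 16/3v^2w - 16/3vw^2 + 4vw + 64/3w.
  leading term uv^2w: subtract (9/160v^2)·k_3 from 1/2uv^2w + 32/3uw^2 - 32/3uw - 16/3v^2w - 16/3vw^2 + 4vw + 64/3w → 32/3uw^2 - 32/3uw + 1/4v^3w - 16/3v^2w - 16/3vw^2 + 4vw + 64/3w
  leading term uw^2: subtract (6/5w)·k_3 from 32/3uw^2 - 32/3uw + 1/4v^3w - 16/3v^2w - 16/3vw^2 + 4vw + 64/3w → -32/3uw + 1/4v^3w - 16/3v^2w + 4vw + 64/3w
  leading term uw: subtract (-6/5)·k_3 from -32/3uw + 1/4v^3w - 16/3v^2w + 4vw + 64/3w → 1/4v^3w - 16/3v^2w - 4/3vw + 64/3w
  leading term v^3w: no divisor's leading term divides it; move 1/4v^3w to the remainder.
  leading term v^2w: no divisor's leading term divides it; move -16/3v^2w to the remainder.
  leading term vw: no divisor's leading term divides it; move -4/3vw to the remainder.
  leading term w: no divisor's leading term divides it; move 64/3w to the remainder.
  remainder 1/4v^3w - 16/3v^2w - 4/3vw + 64/3w ≠ 0; add k_4 = 1/4v^3w - 16/3v^2w - 4/3vw + 64/3w to the basis.

The other S-polynomials (S(h_2,k_3), S(h_1,k_4), S(h_2,k_4), S(k_3,k_4)) all reduce to 0 modulo the current basis, so we have a Gröbner basis.
Inter-reduce: drop elements whose leading term is divisible by another's, tail-reduce, and make monic.
Reduced Gröbner basis: {u^2v - 32/3u - 16/3v^2 + 4v + 64/3, uw - 1/2vw, v^3w - 64/3v^2w - 16/3vw + 256/3w}.

Same reduced basis, so the two generating sets span the same ideal.

Yes, the ideals are equal.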